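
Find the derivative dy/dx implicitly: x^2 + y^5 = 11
Apply d/dx to both sides, remembering that y depends on x. Each occurrence of y therefore brings in a y' = dy/dx via the chain rule.

With F(x, y) equal to the left-hand side minus the right, differentiate F term by term:
  d/dx[x^2] = 2x
  d/dx[y^5] = 5y^4·y'
  d/dx[-11] = 0
Adding these up, d/dx[F] = 0 becomes
  (2x) + (5y^4)·y' = 0,
so isolating y',
  dy/dx = -(2x)/(5y^4) = -2x/(5y^4)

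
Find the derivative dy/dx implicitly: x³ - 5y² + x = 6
Take d/dx of both sides. Since y is implicitly a function of x, the chain rule attaches a y' = dy/dx factor whenever we differentiate through y.

Set F(x, y) = (left side) − (right side), so the curve is F = 0. Differentiating each term of F:
  d/dx[x^3] = 3x^2
  d/dx[x] = 1
  d/dx[-5y^2] = -10y·y'
  d/dx[-6] = 0

Collecting, the y'-free part is the partial derivative in x and the y' coefficient is the partial derivative in y:
  ∂F/∂x = 3x^2 + 1
  ∂F/∂y = -10y

so d/dx[F(x, y(x))] = ∂F/∂x + (∂F/∂y)·y' = 0. Rearranging,
  dy/dx = -(∂F/∂x)/(∂F/∂y) = -(3x^2 + 1)/(-10y) = (3x^2 + 1)/(10y)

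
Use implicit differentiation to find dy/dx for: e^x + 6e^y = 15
Take d/dx of both sides. Since y is implicitly a function of x, the chain rule attaches a y' = dy/dx factor whenever we differentiate through y.

Set F(x, y) = (left side) − (right side), so the curve is F = 0. Differentiating each term of F:
  d/dx[e^(x)] = e^(x)
  d/dx[6e^(y)] = 6·y'·e^(y)
  d/dx[-15] = 0

Collecting, the y'-free part is the partial derivative in x and the y' coefficient is the partial derivative in y:
  ∂F/∂x = e^(x)
  ∂F/∂y = 6e^(y)

so d/dx[F(x, y(x))] = ∂F/∂x + (∂F/∂y)·y' = 0. Rearranging,
  dy/dx = -(∂F/∂x)/(∂F/∂y) = -(e^(x))/(6e^(y)) = -e^(x - y)/6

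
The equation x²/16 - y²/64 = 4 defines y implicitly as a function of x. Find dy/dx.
Differentiate both sides with respect to x, treating y as y(x). By the chain rule, any term containing y contributes a factor of y' = dy/dx when we differentiate it.

Move every term to one side and write the relation as F(x, y) = 0. Term by term,
  d/dx[x^2/16] = x/8
  d/dx[-y^2/64] = -y·y'/32
  d/dx[-4] = 0

The pieces without y' make up ∂F/∂x and the coefficient of y' is ∂F/∂y:
  ∂F/∂x = x/8,
  ∂F/∂y = -y/32.

Since d/dx[F] = ∂F/∂x + (∂F/∂y)·y' = 0, solve for y':
  (∂F/∂y)·y' = -∂F/∂x
  dy/dx = -(∂F/∂x)/(∂F/∂y) = -(x/8)/(-y/32) = 4x/y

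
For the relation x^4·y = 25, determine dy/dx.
Apply d/dx to both sides, remembering that y depends on x. Each occurrence of y therefore brings in a y' = dy/dx via the chain rule.

With F(x, y) equal to the left-hand side minus the right, differentiate F term by term:
  d/dx[x^4y] = x^4·y' + 4x^3y
  d/dx[-25] = 0
Adding these up, d/dx[F] = 0 becomes
  (4x^3y) + (x^4)·y' = 0,
so isolating y',
  dy/dx = -(4x^3y)/(x^4) = -4y/x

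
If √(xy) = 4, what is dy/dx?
Differentiate the relation implicitly: treat y = y(x) and apply the chain rule, so every y-derivative picks up a y' = dy/dx factor.

With everything moved to the left-hand side, differentiate term by term:
  d/dx[√(xy)] = √(xy)(x·y'/2 + y/2)/(xy)
  d/dx[-4] = 0

Separating the contributions that come from x directly and those that come through y:
  without y':      √(xy)/(2x)
  multiplying y':  √(xy)/(2y)

so (√(xy)/(2x)) + (√(xy)/(2y))·y' = 0, and therefore
  dy/dx = -(√(xy)/(2x))/(√(xy)/(2y)) = -y/x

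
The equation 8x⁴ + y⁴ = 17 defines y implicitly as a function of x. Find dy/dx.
Apply d/dx to both sides, remembering that y depends on x. Each occurrence of y therefore brings in a y' = dy/dx via the chain rule.

With F(x, y) equal to the left-hand side minus the right, differentiate F term by term:
  d/dx[8x^4] = 32x^3
  d/dx[y^4] = 4y^3·y'
  d/dx[-17] = 0
Adding these up, d/dx[F] = 0 becomes
  (32x^3) + (4y^3)·y' = 0,
so isolating y',
  dy/dx = -(32x^3)/(4y^3) = -8x^3/y^3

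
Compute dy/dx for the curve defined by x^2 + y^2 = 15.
Differentiate the relation implicitly: treat y = y(x) and apply the chain rule, so every y-derivative picks up a y' = dy/dx factor.

With everything moved to the left-hand side, differentiate term by term:
  d/dx[x^2] = 2x
  d/dx[y^2] = 2y·y'
  d/dx[-15] = 0

Separating the contributions that come from x directly and those that come through y:
  without y':      2x
  multiplying y':  2y

so (2x) + (2y)·y' = 0, and therefore
  dy/dx = -(2x)/(2y) = -x/y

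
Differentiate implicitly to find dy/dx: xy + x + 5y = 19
Differentiate both sides with respect to x, treating y as y(x). By the chain rule, any term containing y contributes a factor of y' = dy/dx when we differentiate it.

Move every term to one side and write the relation as F(x, y) = 0. Term by term,
  d/dx[xy] = x·y' + y
  d/dx[x] = 1
  d/dx[5y] = 5·y'
  d/dx[-19] = 0

The pieces without y' make up ∂F/∂x and the coefficient of y' is ∂F/∂y:
  ∂F/∂x = y + 1,
  ∂F/∂y = x + 5.

Since d/dx[F] = ∂F/∂x + (∂F/∂y)·y' = 0, solve for y':
  (∂F/∂y)·y' = -∂F/∂x
  dy/dx = -(∂F/∂x)/(∂F/∂y) = -(y + 1)/(x + 5) = (-y - 1)/(x + 5)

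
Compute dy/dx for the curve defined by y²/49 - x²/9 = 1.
Differentiate the relation implicitly: treat y = y(x) and apply the chain rule, so every y-derivative picks up a y' = dy/dx factor.

With everything moved to the left-hand side, differentiate term by term:
  d/dx[-x^2/9] = -2x/9
  d/dx[y^2/49] = 2y·y'/49
  d/dx[-1] = 0

Separating the contributions that come from x directly and those that come through y:
  without y':      -2x/9
  multiplying y':  2y/49

so (-2x/9) + (2y/49)·y' = 0, and therefore
  dy/dx = -(-2x/9)/(2y/49) = 49x/(9y)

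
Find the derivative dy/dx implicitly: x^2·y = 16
Take d/dx of both sides. Since y is implicitly a function of x, the chain rule attaches a y' = dy/dx factor whenever we differentiate through y.

Set F(x, y) = (left side) − (right side), so the curve is F = 0. Differentiating each term of F:
  d/dx[x^2y] = x^2·y' + 2xy
  d/dx[-16] = 0

Collecting, the y'-free part is the partial derivative in x and the y' coefficient is the partial derivative in y:
  ∂F/∂x = 2xy
  ∂F/∂y = x^2

so d/dx[F(x, y(x))] = ∂F/∂x + (∂F/∂y)·y' = 0. Rearranging,
  dy/dx = -(∂F/∂x)/(∂F/∂y) = -(2xy)/(x^2) = -2y/x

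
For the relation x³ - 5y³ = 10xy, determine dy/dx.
Differentiate the relation implicitly: treat y = y(x) and apply the chain rule, so every y-derivative picks up a y' = dy/dx factor.

With everything moved to the left-hand side, differentiate term by term:
  d/dx[x^3] = 3x^2
  d/dx[-10xy] = -10x·y' - 10y
  d/dx[-5y^3] = -15y^2·y'

Separating the contributions that come from x directly and those that come through y:
  without y':      3x^2 - 10y
  multiplying y':  -10x - 15y^2

so (3x^2 - 10y) + (-10x - 15y^2)·y' = 0, and therefore
  dy/dx = -(3x^2 - 10y)/(-10x - 15y^2) = (3x^2 - 10y)/(5(2x + 3y^2))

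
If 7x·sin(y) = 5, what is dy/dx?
Take d/dx of both sides. Since y is implicitly a function of x, the chain rule attaches a y' = dy/dx factor whenever we differentiate through y.

Set F(x, y) = (left side) − (right side), so the curve is F = 0. Differentiating each term of F:
  d/dx[7x·sin(y)] = 7x·y'·cos(y) + 7sin(y)
  d/dx[-5] = 0

Collecting, the y'-free part is the partial derivative in x and the y' coefficient is the partial derivative in y:
  ∂F/∂x = 7sin(y)
  ∂F/∂y = 7x·cos(y)

so d/dx[F(x, y(x))] = ∂F/∂x + (∂F/∂y)·y' = 0. Rearranging,
  dy/dx = -(∂F/∂x)/(∂F/∂y) = -(7sin(y))/(7x·cos(y)) = -tan(y)/x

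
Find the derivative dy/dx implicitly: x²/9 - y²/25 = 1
Apply d/dx to both sides, remembering that y depends on x. Each occurrence of y therefore brings in a y' = dy/dx via the chain rule.

With F(x, y) equal to the left-hand side minus the right, differentiate F term by term:
  d/dx[x^2/9] = 2x/9
  d/dx[-y^2/25] = -2y·y'/25
  d/dx[-1] = 0
Adding these up, d/dx[F] = 0 becomes
  (2x/9) + (-2y/25)·y' = 0,
so isolating y',
  dy/dx = -(2x/9)/(-2y/25) = 25x/(9y)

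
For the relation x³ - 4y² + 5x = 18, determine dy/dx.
Apply d/dx to both sides, remembering that y depends on x. Each occurrence of y therefore brings in a y' = dy/dx via the chain rule.

With F(x, y) equal to the left-hand side minus the right, differentiate F term by term:
  d/dx[x^3] = 3x^2
  d/dx[5x] = 5
  d/dx[-4y^2] = -8y·y'
  d/dx[-18] = 0
Adding these up, d/dx[F] = 0 becomes
  (3x^2 + 5) + (-8y)·y' = 0,
so isolating y',
  dy/dx = -(3x^2 + 5)/(-8y) = (3x^2 + 5)/(8y)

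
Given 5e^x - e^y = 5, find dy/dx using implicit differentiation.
Apply d/dx to both sides, remembering that y depends on x. Each occurrence of y therefore brings in a y' = dy/dx via the chain rule.

With F(x, y) equal to the left-hand side minus the right, differentiate F term by term:
  d/dx[5e^(x)] = 5e^(x)
  d/dx[-e^(y)] = -y'·e^(y)
  d/dx[-5] = 0
Adding these up, d/dx[F] = 0 becomes
  (5e^(x)) + (-e^(y))·y' = 0,
so isolating y',
  dy/dx = -(5e^(x))/(-e^(y)) = 5e^(x - y)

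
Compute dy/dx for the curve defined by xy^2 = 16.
Take d/dx of both sides. Since y is implicitly a function of x, the chain rule attaches a y' = dy/dx factor whenever we differentiate through y.

Set F(x, y) = (left side) − (right side), so the curve is F = 0. Differentiating each term of F:
  d/dx[xy^2] = 2xy·y' + y^2
  d/dx[-16] = 0

Collecting, the y'-free part is the partial derivative in x and the y' coefficient is the partial derivative in y:
  ∂F/∂x = y^2
  ∂F/∂y = 2xy

so d/dx[F(x, y(x))] = ∂F/∂x + (∂F/∂y)·y' = 0. Rearranging,
  dy/dx = -(∂F/∂x)/(∂F/∂y) = -(y^2)/(2xy) = -y/(2x)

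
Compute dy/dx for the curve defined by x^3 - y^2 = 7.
Differentiate the relation implicitly: treat y = y(x) and apply the chain rule, so every y-derivative picks up a y' = dy/dx factor.

With everything moved to the left-hand side, differentiate term by term:
  d/dx[x^3] = 3x^2
  d/dx[-y^2] = -2y·y'
  d/dx[-7] = 0

Separating the contributions that come from x directly and those that come through y:
  without y':      3x^2
  multiplying y':  -2y

so (3x^2) + (-2y)·y' = 0, and therefore
  dy/dx = -(3x^2)/(-2y) = 3x^2/(2y)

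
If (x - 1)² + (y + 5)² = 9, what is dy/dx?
Apply d/dx to both sides, remembering that y depends on x. Each occurrence of y therefore brings in a y' = dy/dx via the chain rule.

With F(x, y) equal to the left-hand side minus the right, differentiate F term by term:
  d/dx[(x - 1)^2] = 2x - 2
  d/dx[(y + 5)^2] = 2·y'(y + 5)
  d/dx[-9] = 0
Adding these up, d/dx[F] = 0 becomes
  (2x - 2) + (2y + 10)·y' = 0,
so isolating y',
  dy/dx = -(2x - 2)/(2y + 10) = (1 - x)/(y + 5)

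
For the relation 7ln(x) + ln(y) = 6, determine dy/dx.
Apply d/dx to both sides, remembering that y depends on x. Each occurrence of y therefore brings in a y' = dy/dx via the chain rule.

With F(x, y) equal to the left-hand side minus the right, differentiate F term by term:
  d/dx[7ln(x)] = 7/x
  d/dx[ln(y)] = y'/y
  d/dx[-6] = 0
Adding these up, d/dx[F] = 0 becomes
  (7/x) + (1/y)·y' = 0,
so isolating y',
  dy/dx = -(7/x)/(1/y) = -7y/x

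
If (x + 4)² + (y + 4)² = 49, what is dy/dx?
Differentiate the relation implicitly: treat y = y(x) and apply the chain rule, so every y-derivative picks up a y' = dy/dx factor.

With everything moved to the left-hand side, differentiate term by term:
  d/dx[(x + 4)^2] = 2x + 8
  d/dx[(y + 4)^2] = 2·y'(y + 4)
  d/dx[-49] = 0

Separating the contributions that come from x directly and those that come through y:
  without y':      2x + 8
  multiplying y':  2y + 8

so (2x + 8) + (2y + 8)·y' = 0, and therefore
  dy/dx = -(2x + 8)/(2y + 8) = (-x - 4)/(y + 4)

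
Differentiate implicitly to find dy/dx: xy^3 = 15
Differentiate both sides with respect to x, treating y as y(x). By the chain rule, any term containing y contributes a factor of y' = dy/dx when we differentiate it.

Move every term to one side and write the relation as F(x, y) = 0. Term by term,
  d/dx[xy^3] = 3xy^2·y' + y^3
  d/dx[-15] = 0

The pieces without y' make up ∂F/∂x and the coefficient of y' is ∂F/∂y:
  ∂F/∂x = y^3,
  ∂F/∂y = 3xy^2.

Since d/dx[F] = ∂F/∂x + (∂F/∂y)·y' = 0, solve for y':
  (∂F/∂y)·y' = -∂F/∂x
  dy/dx = -(∂F/∂x)/(∂F/∂y) = -(y^3)/(3xy^2) = -y/(3x)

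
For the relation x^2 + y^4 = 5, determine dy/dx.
Apply d/dx to both sides, remembering that y depends on x. Each occurrence of y therefore brings in a y' = dy/dx via the chain rule.

With F(x, y) equal to the left-hand side minus the right, differentiate F term by term:
  d/dx[x^2] = 2x
  d/dx[y^4] = 4y^3·y'
  d/dx[-5] = 0
Adding these up, d/dx[F] = 0 becomes
  (2x) + (4y^3)·y' = 0,
so isolating y',
  dy/dx = -(2x)/(4y^3) = -x/(2y^3)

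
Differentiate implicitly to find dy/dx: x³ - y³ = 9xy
Take d/dx of both sides. Since y is implicitly a function of x, the chain rule attaches a y' = dy/dx factor whenever we differentiate through y.

Set F(x, y) = (left side) − (right side), so the curve is F = 0. Differentiating each term of F:
  d/dx[x^3] = 3x^2
  d/dx[-9xy] = -9x·y' - 9y
  d/dx[-y^3] = -3y^2·y'

Collecting, the y'-free part is the partial derivative in x and the y' coefficient is the partial derivative in y:
  ∂F/∂x = 3x^2 - 9y
  ∂F/∂y = -9x - 3y^2

so d/dx[F(x, y(x))] = ∂F/∂x + (∂F/∂y)·y' = 0. Rearranging,
  dy/dx = -(∂F/∂x)/(∂F/∂y) = -(3x^2 - 9y)/(-9x - 3y^2) = (x^2 - 3y)/(3x + y^2)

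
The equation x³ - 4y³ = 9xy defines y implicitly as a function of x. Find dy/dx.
Differentiate the relation implicitly: treat y = y(x) and apply the chain rule, so every y-derivative picks up a y' = dy/dx factor.

With everything moved to the left-hand side, differentiate term by term:
  d/dx[x^3] = 3x^2
  d/dx[-9xy] = -9x·y' - 9y
  d/dx[-4y^3] = -12y^2·y'

Separating the contributions that come from x directly and those that come through y:
  without y':      3x^2 - 9y
  multiplying y':  -9x - 12y^2

so (3x^2 - 9y) + (-9x - 12y^2)·y' = 0, and therefore
  dy/dx = -(3x^2 - 9y)/(-9x - 12y^2) = (x^2 - 3y)/(3x + 4y^2)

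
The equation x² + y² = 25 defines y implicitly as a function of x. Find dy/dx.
Take d/dx of both sides. Since y is implicitly a function of x, the chain rule attaches a y' = dy/dx factor whenever we differentiate through y.

Set F(x, y) = (left side) − (right side), so the curve is F = 0. Differentiating each term of F:
  d/dx[x^2] = 2x
  d/dx[y^2] = 2y·y'
  d/dx[-25] = 0

Collecting, the y'-free part is the partial derivative in x and the y' coefficient is the partial derivative in y:
  ∂F/∂x = 2x
  ∂F/∂y = 2y

so d/dx[F(x, y(x))] = ∂F/∂x + (∂F/∂y)·y' = 0. Rearranging,
  dy/dx = -(∂F/∂x)/(∂F/∂y) = -(2x)/(2y) = -x/y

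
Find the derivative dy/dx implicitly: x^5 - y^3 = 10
Differentiate both sides with respect to x, treating y as y(x). By the chain rule, any term containing y contributes a factor of y' = dy/dx when we differentiate it.

Move every term to one side and write the relation as F(x, y) = 0. Term by term,
  d/dx[x^5] = 5x^4
  d/dx[-y^3] = -3y^2·y'
  d/dx[-10] = 0

The pieces without y' make up ∂F/∂x and the coefficient of y' is ∂F/∂y:
  ∂F/∂x = 5x^4,
  ∂F/∂y = -3y^2.

Since d/dx[F] = ∂F/∂x + (∂F/∂y)·y' = 0, solve for y':
  (∂F/∂y)·y' = -∂F/∂x
  dy/dx = -(∂F/∂x)/(∂F/∂y) = -(5x^4)/(-3y^2) = 5x^4/(3y^2)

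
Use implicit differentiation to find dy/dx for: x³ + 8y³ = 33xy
Differentiate the relation implicitly: treat y = y(x) and apply the chain rule, so every y-derivative picks up a y' = dy/dx factor.

With everything moved to the left-hand side, differentiate term by term:
  d/dx[x^3] = 3x^2
  d/dx[-33xy] = -33x·y' - 33y
  d/dx[8y^3] = 24y^2·y'

Separating the contributions that come from x directly and those that come through y:
  without y':      3x^2 - 33y
  multiplying y':  -33x + 24y^2

so (3x^2 - 33y) + (-33x + 24y^2)·y' = 0, and therefore
  dy/dx = -(3x^2 - 33y)/(-33x + 24y^2) = (x^2 - 11y)/(11x - 8y^2)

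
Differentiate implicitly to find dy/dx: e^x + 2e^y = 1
Take d/dx of both sides. Since y is implicitly a function of x, the chain rule attaches a y' = dy/dx factor whenever we differentiate through y.

Set F(x, y) = (left side) − (right side), so the curve is F = 0. Differentiating each term of F:
  d/dx[e^(x)] = e^(x)
  d/dx[2e^(y)] = 2·y'·e^(y)
  d/dx[-1] = 0

Collecting, the y'-free part is the partial derivative in x and the y' coefficient is the partial derivative in y:
  ∂F/∂x = e^(x)
  ∂F/∂y = 2e^(y)

so d/dx[F(x, y(x))] = ∂F/∂x + (∂F/∂y)·y' = 0. Rearranging,
  dy/dx = -(∂F/∂x)/(∂F/∂y) = -(e^(x))/(2e^(y)) = -e^(x - y)/2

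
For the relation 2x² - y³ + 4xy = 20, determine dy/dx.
Differentiate both sides with respect to x, treating y as y(x). By the chain rule, any term containing y contributes a factor of y' = dy/dx when we differentiate it.

Move every term to one side and write the relation as F(x, y) = 0. Term by term,
  d/dx[2x^2] = 4x
  d/dx[4xy] = 4x·y' + 4y
  d/dx[-y^3] = -3y^2·y'
  d/dx[-20] = 0

The pieces without y' make up ∂F/∂x and the coefficient of y' is ∂F/∂y:
  ∂F/∂x = 4x + 4y,
  ∂F/∂y = 4x - 3y^2.

Since d/dx[F] = ∂F/∂x + (∂F/∂y)·y' = 0, solve for y':
  (∂F/∂y)·y' = -∂F/∂x
  dy/dx = -(∂F/∂x)/(∂F/∂y) = -(4x + 4y)/(4x - 3y^2) = 4(-x - y)/(4x - 3y^2)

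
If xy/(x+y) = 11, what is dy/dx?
Apply d/dx to both sides, remembering that y depends on x. Each occurrence of y therefore brings in a y' = dy/dx via the chain rule.

With F(x, y) equal to the left-hand side minus the right, differentiate F term by term:
  d/dx[xy/(x + y)] = xy(-y' - 1)/(x + y)^2 + x·y'/(x + y) + y/(x + y)
  d/dx[-11] = 0
Adding these up, d/dx[F] = 0 becomes
  (-xy/(x + y)^2 + y/(x + y)) + (-xy/(x + y)^2 + x/(x + y))·y' = 0,
so isolating y',
  dy/dx = -(-xy/(x + y)^2 + y/(x + y))/(-xy/(x + y)^2 + x/(x + y))
        = -(y^2/(x + y)^2)/(x^2/(x + y)^2) = -y^2/x^2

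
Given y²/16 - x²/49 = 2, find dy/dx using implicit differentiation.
Apply d/dx to both sides, remembering that y depends on x. Each occurrence of y therefore brings in a y' = dy/dx via the chain rule.

With F(x, y) equal to the left-hand side minus the right, differentiate F term by term:
  d/dx[-x^2/49] = -2x/49
  d/dx[y^2/16] = y·y'/8
  d/dx[-2] = 0
Adding these up, d/dx[F] = 0 becomes
  (-2x/49) + (y/8)·y' = 0,
so isolating y',
  dy/dx = -(-2x/49)/(y/8) = 16x/(49y)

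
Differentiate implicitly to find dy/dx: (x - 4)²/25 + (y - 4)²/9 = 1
Differentiate the relation implicitly: treat y = y(x) and apply the chain rule, so every y-derivative picks up a y' = dy/dx factor.

With everything moved to the left-hand side, differentiate term by term:
  d/dx[(x - 4)^2/25] = 2x/25 - 8/25
  d/dx[(y - 4)^2/9] = 2·y'(y - 4)/9
  d/dx[-1] = 0

Separating the contributions that come from x directly and those that come through y:
  without y':      2x/25 - 8/25
  multiplying y':  2y/9 - 8/9

so (2x/25 - 8/25) + (2y/9 - 8/9)·y' = 0, and therefore
  dy/dx = -(2x/25 - 8/25)/(2y/9 - 8/9)
        = -(2(x - 4)/25)/(2(y - 4)/9) = 9(4 - x)/(25(y - 4))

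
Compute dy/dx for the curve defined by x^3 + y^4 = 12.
Differentiate both sides with respect to x, treating y as y(x). By the chain rule, any term containing y contributes a factor of y' = dy/dx when we differentiate it.

Move every term to one side and write the relation as F(x, y) = 0. Term by term,
  d/dx[x^3] = 3x^2
  d/dx[y^4] = 4y^3·y'
  d/dx[-12] = 0

The pieces without y' make up ∂F/∂x and the coefficient of y' is ∂F/∂y:
  ∂F/∂x = 3x^2,
  ∂F/∂y = 4y^3.

Since d/dx[F] = ∂F/∂x + (∂F/∂y)·y' = 0, solve for y':
  (∂F/∂y)·y' = -∂F/∂x
  dy/dx = -(∂F/∂x)/(∂F/∂y) = -(3x^2)/(4y^3) = -3x^2/(4y^3)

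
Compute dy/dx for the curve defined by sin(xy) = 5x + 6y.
Differentiate both sides with respect to x, treating y as y(x). By the chain rule, any term containing y contributes a factor of y' = dy/dx when we differentiate it.

Move every term to one side and write the relation as F(x, y) = 0. Term by term,
  d/dx[-5x] = -5
  d/dx[-6y] = -6·y'
  d/dx[sin(xy)] = (x·y' + y)·cos(xy)

The pieces without y' make up ∂F/∂x and the coefficient of y' is ∂F/∂y:
  ∂F/∂x = y·cos(xy) - 5,
  ∂F/∂y = x·cos(xy) - 6.

Since d/dx[F] = ∂F/∂x + (∂F/∂y)·y' = 0, solve for y':
  (∂F/∂y)·y' = -∂F/∂x
  dy/dx = -(∂F/∂x)/(∂F/∂y) = -(y·cos(xy) - 5)/(x·cos(xy) - 6) = (-y·cos(xy) + 5)/(x·cos(xy) - 6)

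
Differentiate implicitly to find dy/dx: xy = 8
Take d/dx of both sides. Since y is implicitly a function of x, the chain rule attaches a y' = dy/dx factor whenever we differentiate through y.

Set F(x, y) = (left side) − (right side), so the curve is F = 0. Differentiating each term of F:
  d/dx[xy] = x·y' + y
  d/dx[-8] = 0

Collecting, the y'-free part is the partial derivative in x and the y' coefficient is the partial derivative in y:
  ∂F/∂x = y
  ∂F/∂y = x

so d/dx[F(x, y(x))] = ∂F/∂x + (∂F/∂y)·y' = 0. Rearranging,
  dy/dx = -(∂F/∂x)/(∂F/∂y) = -(y)/(x) = -y/x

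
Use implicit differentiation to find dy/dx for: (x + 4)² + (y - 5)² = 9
Apply d/dx to both sides, remembering that y depends on x. Each occurrence of y therefore brings in a y' = dy/dx via the chain rule.

With F(x, y) equal to the left-hand side minus the right, differentiate F term by term:
  d/dx[(x + 4)^2] = 2x + 8
  d/dx[(y - 5)^2] = 2·y'(y - 5)
  d/dx[-9] = 0
Adding these up, d/dx[F] = 0 becomes
  (2x + 8) + (2y - 10)·y' = 0,
so isolating y',
  dy/dx = -(2x + 8)/(2y - 10) = (-x - 4)/(y - 5)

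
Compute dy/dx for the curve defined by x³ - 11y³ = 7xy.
Take d/dx of both sides. Since y is implicitly a function of x, the chain rule attaches a y' = dy/dx factor whenever we differentiate through y.

Set F(x, y) = (left side) − (right side), so the curve is F = 0. Differentiating each term of F:
  d/dx[x^3] = 3x^2
  d/dx[-7xy] = -7x·y' - 7y
  d/dx[-11y^3] = -33y^2·y'

Collecting, the y'-free part is the partial derivative in x and the y' coefficient is the partial derivative in y:
  ∂F/∂x = 3x^2 - 7y
  ∂F/∂y = -7x - 33y^2

so d/dx[F(x, y(x))] = ∂F/∂x + (∂F/∂y)·y' = 0. Rearranging,
  dy/dx = -(∂F/∂x)/(∂F/∂y) = -(3x^2 - 7y)/(-7x - 33y^2) = (3x^2 - 7y)/(7x + 33y^2)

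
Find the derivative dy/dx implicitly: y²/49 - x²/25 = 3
Apply d/dx to both sides, remembering that y depends on x. Each occurrence of y therefore brings in a y' = dy/dx via the chain rule.

With F(x, y) equal to the left-hand side minus the right, differentiate F term by term:
  d/dx[-x^2/25] = -2x/25
  d/dx[y^2/49] = 2y·y'/49
  d/dx[-3] = 0
Adding these up, d/dx[F] = 0 becomes
  (-2x/25) + (2y/49)·y' = 0,
so isolating y',
  dy/dx = -(-2x/25)/(2y/49) = 49x/(25y)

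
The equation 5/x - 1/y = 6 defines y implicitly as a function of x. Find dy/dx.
Differentiate both sides with respect to x, treating y as y(x). By the chain rule, any term containing y contributes a factor of y' = dy/dx when we differentiate it.

Move every term to one side and write the relation as F(x, y) = 0. Term by term,
  d/dx[-1/y] = y'/y^2
  d/dx[5/x] = -5/x^2
  d/dx[-6] = 0

The pieces without y' make up ∂F/∂x and the coefficient of y' is ∂F/∂y:
  ∂F/∂x = -5/x^2,
  ∂F/∂y = y^(-2).

Since d/dx[F] = ∂F/∂x + (∂F/∂y)·y' = 0, solve for y':
  (∂F/∂y)·y' = -∂F/∂x
  dy/dx = -(∂F/∂x)/(∂F/∂y) = -(-5/x^2)/(y^(-2)) = 5y^2/x^2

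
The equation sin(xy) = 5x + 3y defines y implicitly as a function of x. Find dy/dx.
Differentiate both sides with respect to x, treating y as y(x). By the chain rule, any term containing y contributes a factor of y' = dy/dx when we differentiate it.

Move every term to one side and write the relation as F(x, y) = 0. Term by term,
  d/dx[-5x] = -5
  d/dx[-3y] = -3·y'
  d/dx[sin(xy)] = (x·y' + y)·cos(xy)

The pieces without y' make up ∂F/∂x and the coefficient of y' is ∂F/∂y:
  ∂F/∂x = y·cos(xy) - 5,
  ∂F/∂y = x·cos(xy) - 3.

Since d/dx[F] = ∂F/∂x + (∂F/∂y)·y' = 0, solve for y':
  (∂F/∂y)·y' = -∂F/∂x
  dy/dx = -(∂F/∂x)/(∂F/∂y) = -(y·cos(xy) - 5)/(x·cos(xy) - 3) = (-y·cos(xy) + 5)/(x·cos(xy) - 3)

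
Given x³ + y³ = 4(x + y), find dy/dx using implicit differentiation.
Differentiate both sides with respect to x, treating y as y(x). By the chain rule, any term containing y contributes a factor of y' = dy/dx when we differentiate it.

Move every term to one side and write the relation as F(x, y) = 0. Term by term,
  d/dx[x^3] = 3x^2
  d/dx[-4x] = -4
  d/dx[y^3] = 3y^2·y'
  d/dx[-4y] = -4·y'

The pieces without y' make up ∂F/∂x and the coefficient of y' is ∂F/∂y:
  ∂F/∂x = 3x^2 - 4,
  ∂F/∂y = 3y^2 - 4.

Since d/dx[F] = ∂F/∂x + (∂F/∂y)·y' = 0, solve for y':
  (∂F/∂y)·y' = -∂F/∂x
  dy/dx = -(∂F/∂x)/(∂F/∂y) = -(3x^2 - 4)/(3y^2 - 4) = (4 - 3x^2)/(3y^2 - 4)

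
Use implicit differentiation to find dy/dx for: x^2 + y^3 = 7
Apply d/dx to both sides, remembering that y depends on x. Each occurrence of y therefore brings in a y' = dy/dx via the chain rule.

With F(x, y) equal to the left-hand side minus the right, differentiate F term by term:
  d/dx[x^2] = 2x
  d/dx[y^3] = 3y^2·y'
  d/dx[-7] = 0
Adding these up, d/dx[F] = 0 becomes
  (2x) + (3y^2)·y' = 0,
so isolating y',
  dy/dx = -(2x)/(3y^2) = -2x/(3y^2)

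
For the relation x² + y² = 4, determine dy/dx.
Apply d/dx to both sides, remembering that y depends on x. Each occurrence of y therefore brings in a y' = dy/dx via the chain rule.

With F(x, y) equal to the left-hand side minus the right, differentiate F term by term:
  d/dx[x^2] = 2x
  d/dx[y^2] = 2y·y'
  d/dx[-4] = 0
Adding these up, d/dx[F] = 0 becomes
  (2x) + (2y)·y' = 0,
so isolating y',
  dy/dx = -(2x)/(2y) = -x/y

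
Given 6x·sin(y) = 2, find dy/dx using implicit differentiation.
Differentiate the relation implicitly: treat y = y(x) and apply the chain rule, so every y-derivative picks up a y' = dy/dx factor.

With everything moved to the left-hand side, differentiate term by term:
  d/dx[6x·sin(y)] = 6x·y'·cos(y) + 6sin(y)
  d/dx[-2] = 0

Separating the contributions that come from x directly and those that come through y:
  without y':      6sin(y)
  multiplying y':  6x·cos(y)

so (6sin(y)) + (6x·cos(y))·y' = 0, and therefore
  dy/dx = -(6sin(y))/(6x·cos(y)) = -tan(y)/x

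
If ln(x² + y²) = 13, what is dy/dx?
Differentiate both sides with respect to x, treating y as y(x). By the chain rule, any term containing y contributes a factor of y' = dy/dx when we differentiate it.

Move every term to one side and write the relation as F(x, y) = 0. Term by term,
  d/dx[ln(x^2 + y^2)] = (2x + 2y·y')/(x^2 + y^2)
  d/dx[-13] = 0

The pieces without y' make up ∂F/∂x and the coefficient of y' is ∂F/∂y:
  ∂F/∂x = 2x/(x^2 + y^2),
  ∂F/∂y = 2y/(x^2 + y^2).

Since d/dx[F] = ∂F/∂x + (∂F/∂y)·y' = 0, solve for y':
  (∂F/∂y)·y' = -∂F/∂x
  dy/dx = -(∂F/∂x)/(∂F/∂y) = -(2x/(x^2 + y^2))/(2y/(x^2 + y^2)) = -x/y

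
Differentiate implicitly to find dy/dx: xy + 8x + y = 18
Take d/dx of both sides. Since y is implicitly a function of x, the chain rule attaches a y' = dy/dx factor whenever we differentiate through y.

Set F(x, y) = (left side) − (right side), so the curve is F = 0. Differentiating each term of F:
  d/dx[xy] = x·y' + y
  d/dx[8x] = 8
  d/dx[y] = y'
  d/dx[-18] = 0

Collecting, the y'-free part is the partial derivative in x and the y' coefficient is the partial derivative in y:
  ∂F/∂x = y + 8
  ∂F/∂y = x + 1

so d/dx[F(x, y(x))] = ∂F/∂x + (∂F/∂y)·y' = 0. Rearranging,
  dy/dx = -(∂F/∂x)/(∂F/∂y) = -(y + 8)/(x + 1) = (-y - 8)/(x + 1)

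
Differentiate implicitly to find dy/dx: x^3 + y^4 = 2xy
Differentiate both sides with respect to x, treating y as y(x). By the chain rule, any term containing y contributes a factor of y' = dy/dx when we differentiate it.

Move every term to one side and write the relation as F(x, y) = 0. Term by term,
  d/dx[x^3] = 3x^2
  d/dx[-2xy] = -2x·y' - 2y
  d/dx[y^4] = 4y^3·y'

The pieces without y' make up ∂F/∂x and the coefficient of y' is ∂F/∂y:
  ∂F/∂x = 3x^2 - 2y,
  ∂F/∂y = -2x + 4y^3.

Since d/dx[F] = ∂F/∂x + (∂F/∂y)·y' = 0, solve for y':
  (∂F/∂y)·y' = -∂F/∂x
  dy/dx = -(∂F/∂x)/(∂F/∂y) = -(3x^2 - 2y)/(-2x + 4y^3) = (3x^2/2 - y)/(x - 2y^3)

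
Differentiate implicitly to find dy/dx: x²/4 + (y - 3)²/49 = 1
Take d/dx of both sides. Since y is implicitly a function of x, the chain rule attaches a y' = dy/dx factor whenever we differentiate through y.

Set F(x, y) = (left side) − (right side), so the curve is F = 0. Differentiating each term of F:
  d/dx[x^2/4] = x/2
  d/dx[(y - 3)^2/49] = 2·y'(y - 3)/49
  d/dx[-1] = 0

Collecting, the y'-free part is the partial derivative in x and the y' coefficient is the partial derivative in y:
  ∂F/∂x = x/2
  ∂F/∂y = 2y/49 - 6/49

so d/dx[F(x, y(x))] = ∂F/∂x + (∂F/∂y)·y' = 0. Rearranging,
  dy/dx = -(∂F/∂x)/(∂F/∂y) = -(x/2)/(2y/49 - 6/49)
        = -(x/2)/(2(y - 3)/49) = -49x/(4y - 12)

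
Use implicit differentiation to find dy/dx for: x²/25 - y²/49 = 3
Apply d/dx to both sides, remembering that y depends on x. Each occurrence of y therefore brings in a y' = dy/dx via the chain rule.

With F(x, y) equal to the left-hand side minus the right, differentiate F term by term:
  d/dx[x^2/25] = 2x/25
  d/dx[-y^2/49] = -2y·y'/49
  d/dx[-3] = 0
Adding these up, d/dx[F] = 0 becomes
  (2x/25) + (-2y/49)·y' = 0,
so isolating y',
  dy/dx = -(2x/25)/(-2y/49) = 49x/(25y)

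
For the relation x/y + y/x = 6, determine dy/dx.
Take d/dx of both sides. Since y is implicitly a function of x, the chain rule attaches a y' = dy/dx factor whenever we differentiate through y.

Set F(x, y) = (left side) − (right side), so the curve is F = 0. Differentiating each term of F:
  d/dx[x/y] = -x·y'/y^2 + 1/y
  d/dx[y/x] = y'/x - y/x^2
  d/dx[-6] = 0

Collecting, the y'-free part is the partial derivative in x and the y' coefficient is the partial derivative in y:
  ∂F/∂x = 1/y - y/x^2
  ∂F/∂y = -x/y^2 + 1/x

so d/dx[F(x, y(x))] = ∂F/∂x + (∂F/∂y)·y' = 0. Rearranging,
  dy/dx = -(∂F/∂x)/(∂F/∂y) = -(1/y - y/x^2)/(-x/y^2 + 1/x)
        = -((x - y)(x + y)/(x^2y))/(-(x - y)(x + y)/(xy^2)) = y/x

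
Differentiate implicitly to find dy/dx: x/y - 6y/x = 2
Apply d/dx to both sides, remembering that y depends on x. Each occurrence of y therefore brings in a y' = dy/dx via the chain rule.

With F(x, y) equal to the left-hand side minus the right, differentiate F term by term:
  d/dx[x/y] = -x·y'/y^2 + 1/y
  d/dx[-6y/x] = -6·y'/x + 6y/x^2
  d/dx[-2] = 0
Adding these up, d/dx[F] = 0 becomes
  (1/y + 6y/x^2) + (-x/y^2 - 6/x)·y' = 0,
so isolating y',
  dy/dx = -(1/y + 6y/x^2)/(-x/y^2 - 6/x)
        = -((x^2 + 6y^2)/(x^2y))/(-(x^2 + 6y^2)/(xy^2)) = y/x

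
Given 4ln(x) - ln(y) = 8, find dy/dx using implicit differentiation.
Take d/dx of both sides. Since y is implicitly a function of x, the chain rule attaches a y' = dy/dx factor whenever we differentiate through y.

Set F(x, y) = (left side) − (right side), so the curve is F = 0. Differentiating each term of F:
  d/dx[4ln(x)] = 4/x
  d/dx[-ln(y)] = -y'/y
  d/dx[-8] = 0

Collecting, the y'-free part is the partial derivative in x and the y' coefficient is the partial derivative in y:
  ∂F/∂x = 4/x
  ∂F/∂y = -1/y

so d/dx[F(x, y(x))] = ∂F/∂x + (∂F/∂y)·y' = 0. Rearranging,
  dy/dx = -(∂F/∂x)/(∂F/∂y) = -(4/x)/(-1/y) = 4y/x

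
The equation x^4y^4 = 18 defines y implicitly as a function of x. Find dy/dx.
Apply d/dx to both sides, remembering that y depends on x. Each occurrence of y therefore brings in a y' = dy/dx via the chain rule.

With F(x, y) equal to the left-hand side minus the right, differentiate F term by term:
  d/dx[x^4y^4] = 4x^4y^3·y' + 4x^3y^4
  d/dx[-18] = 0
Adding these up, d/dx[F] = 0 becomes
  (4x^3y^4) + (4x^4y^3)·y' = 0,
so isolating y',
  dy/dx = -(4x^3y^4)/(4x^4y^3) = -y/x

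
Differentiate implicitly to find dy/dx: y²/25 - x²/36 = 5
Take d/dx of both sides. Since y is implicitly a function of x, the chain rule attaches a y' = dy/dx factor whenever we differentiate through y.

Set F(x, y) = (left side) − (right side), so the curve is F = 0. Differentiating each term of F:
  d/dx[-x^2/36] = -x/18
  d/dx[y^2/25] = 2y·y'/25
  d/dx[-5] = 0

Collecting, the y'-free part is the partial derivative in x and the y' coefficient is the partial derivative in y:
  ∂F/∂x = -x/18
  ∂F/∂y = 2y/25

so d/dx[F(x, y(x))] = ∂F/∂x + (∂F/∂y)·y' = 0. Rearranging,
  dy/dx = -(∂F/∂x)/(∂F/∂y) = -(-x/18)/(2y/25) = 25x/(36y)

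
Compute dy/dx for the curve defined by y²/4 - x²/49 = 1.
Differentiate the relation implicitly: treat y = y(x) and apply the chain rule, so every y-derivative picks up a y' = dy/dx factor.

With everything moved to the left-hand side, differentiate term by term:
  d/dx[-x^2/49] = -2x/49
  d/dx[y^2/4] = y·y'/2
  d/dx[-1] = 0

Separating the contributions that come from x directly and those that come through y:
  without y':      -2x/49
  multiplying y':  y/2

so (-2x/49) + (y/2)·y' = 0, and therefore
  dy/dx = -(-2x/49)/(y/2) = 4x/(49y)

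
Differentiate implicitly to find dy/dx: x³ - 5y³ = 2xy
Apply d/dx to both sides, remembering that y depends on x. Each occurrence of y therefore brings in a y' = dy/dx via the chain rule.

With F(x, y) equal to the left-hand side minus the right, differentiate F term by term:
  d/dx[x^3] = 3x^2
  d/dx[-2xy] = -2x·y' - 2y
  d/dx[-5y^3] = -15y^2·y'
Adding these up, d/dx[F] = 0 becomes
  (3x^2 - 2y) + (-2x - 15y^2)·y' = 0,
so isolating y',
  dy/dx = -(3x^2 - 2y)/(-2x - 15y^2) = (3x^2 - 2y)/(2x + 15y^2)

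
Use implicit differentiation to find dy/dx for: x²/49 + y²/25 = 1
Differentiate the relation implicitly: treat y = y(x) and apply the chain rule, so every y-derivative picks up a y' = dy/dx factor.

With everything moved to the left-hand side, differentiate term by term:
  d/dx[x^2/49] = 2x/49
  d/dx[y^2/25] = 2y·y'/25
  d/dx[-1] = 0

Separating the contributions that come from x directly and those that come through y:
  without y':      2x/49
  multiplying y':  2y/25

so (2x/49) + (2y/25)·y' = 0, and therefore
  dy/dx = -(2x/49)/(2y/25) = -25x/(49y)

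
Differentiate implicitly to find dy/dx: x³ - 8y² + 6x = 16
Differentiate the relation implicitly: treat y = y(x) and apply the chain rule, so every y-derivative picks up a y' = dy/dx factor.

With everything moved to the left-hand side, differentiate term by term:
  d/dx[x^3] = 3x^2
  d/dx[6x] = 6
  d/dx[-8y^2] = -16y·y'
  d/dx[-16] = 0

Separating the contributions that come from x directly and those that come through y:
  without y':      3x^2 + 6
  multiplying y':  -16y

so (3x^2 + 6) + (-16y)·y' = 0, and therefore
  dy/dx = -(3x^2 + 6)/(-16y) = 3(x^2 + 2)/(16y)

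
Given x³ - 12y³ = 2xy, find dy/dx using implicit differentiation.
Take d/dx of both sides. Since y is implicitly a function of x, the chain rule attaches a y' = dy/dx factor whenever we differentiate through y.

Set F(x, y) = (left side) − (right side), so the curve is F = 0. Differentiating each term of F:
  d/dx[x^3] = 3x^2
  d/dx[-2xy] = -2x·y' - 2y
  d/dx[-12y^3] = -36y^2·y'

Collecting, the y'-free part is the partial derivative in x and the y' coefficient is the partial derivative in y:
  ∂F/∂x = 3x^2 - 2y
  ∂F/∂y = -2x - 36y^2

so d/dx[F(x, y(x))] = ∂F/∂x + (∂F/∂y)·y' = 0. Rearranging,
  dy/dx = -(∂F/∂x)/(∂F/∂y) = -(3x^2 - 2y)/(-2x - 36y^2) = (3x^2/2 - y)/(x + 18y^2)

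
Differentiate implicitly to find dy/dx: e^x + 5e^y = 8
Differentiate both sides with respect to x, treating y as y(x). By the chain rule, any term containing y contributes a factor of y' = dy/dx when we differentiate it.

Move every term to one side and write the relation as F(x, y) = 0. Term by term,
  d/dx[e^(x)] = e^(x)
  d/dx[5e^(y)] = 5·y'·e^(y)
  d/dx[-8] = 0

The pieces without y' make up ∂F/∂x and the coefficient of y' is ∂F/∂y:
  ∂F/∂x = e^(x),
  ∂F/∂y = 5e^(y).

Since d/dx[F] = ∂F/∂x + (∂F/∂y)·y' = 0, solve for y':
  (∂F/∂y)·y' = -∂F/∂x
  dy/dx = -(∂F/∂x)/(∂F/∂y) = -(e^(x))/(5e^(y)) = -e^(x - y)/5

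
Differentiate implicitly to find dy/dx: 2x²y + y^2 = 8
Take d/dx of both sides. Since y is implicitly a function of x, the chain rule attaches a y' = dy/dx factor whenever we differentiate through y.

Set F(x, y) = (left side) − (right side), so the curve is F = 0. Differentiating each term of F:
  d/dx[2x^2y] = 2x^2·y' + 4xy
  d/dx[y^2] = 2y·y'
  d/dx[-8] = 0

Collecting, the y'-free part is the partial derivative in x and the y' coefficient is the partial derivative in y:
  ∂F/∂x = 4xy
  ∂F/∂y = 2x^2 + 2y

so d/dx[F(x, y(x))] = ∂F/∂x + (∂F/∂y)·y' = 0. Rearranging,
  dy/dx = -(∂F/∂x)/(∂F/∂y) = -(4xy)/(2x^2 + 2y) = -2xy/(x^2 + y)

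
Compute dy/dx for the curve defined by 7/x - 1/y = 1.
Differentiate the relation implicitly: treat y = y(x) and apply the chain rule, so every y-derivative picks up a y' = dy/dx factor.

With everything moved to the left-hand side, differentiate term by term:
  d/dx[-1/y] = y'/y^2
  d/dx[7/x] = -7/x^2
  d/dx[-1] = 0

Separating the contributions that come from x directly and those that come through y:
  without y':      -7/x^2
  multiplying y':  y^(-2)

so (-7/x^2) + (y^(-2))·y' = 0, and therefore
  dy/dx = -(-7/x^2)/(y^(-2)) = 7y^2/x^2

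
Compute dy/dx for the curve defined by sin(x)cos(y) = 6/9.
Differentiate the relation implicitly: treat y = y(x) and apply the chain rule, so every y-derivative picks up a y' = dy/dx factor.

With everything moved to the left-hand side, differentiate term by term:
  d/dx[sin(x)·cos(y)] = -y'·sin(x)·sin(y) + cos(x)·cos(y)
  d/dx[-2/3] = 0

Separating the contributions that come from x directly and those that come through y:
  without y':      cos(x)·cos(y)
  multiplying y':  -sin(x)·sin(y)

so (cos(x)·cos(y)) + (-sin(x)·sin(y))·y' = 0, and therefore
  dy/dx = -(cos(x)·cos(y))/(-sin(x)·sin(y)) = 1/(tan(x)·tan(y))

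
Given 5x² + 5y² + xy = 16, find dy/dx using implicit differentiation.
Take d/dx of both sides. Since y is implicitly a function of x, the chain rule attaches a y' = dy/dx factor whenever we differentiate through y.

Set F(x, y) = (left side) − (right side), so the curve is F = 0. Differentiating each term of F:
  d/dx[5x^2] = 10x
  d/dx[xy] = x·y' + y
  d/dx[5y^2] = 10y·y'
  d/dx[-16] = 0

Collecting, the y'-free part is the partial derivative in x and the y' coefficient is the partial derivative in y:
  ∂F/∂x = 10x + y
  ∂F/∂y = x + 10y

so d/dx[F(x, y(x))] = ∂F/∂x + (∂F/∂y)·y' = 0. Rearranging,
  dy/dx = -(∂F/∂x)/(∂F/∂y) = -(10x + y)/(x + 10y) = (-10x - y)/(x + 10y)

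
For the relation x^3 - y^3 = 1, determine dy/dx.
Differentiate both sides with respect to x, treating y as y(x). By the chain rule, any term containing y contributes a factor of y' = dy/dx when we differentiate it.

Move every term to one side and write the relation as F(x, y) = 0. Term by term,
  d/dx[x^3] = 3x^2
  d/dx[-y^3] = -3y^2·y'
  d/dx[-1] = 0

The pieces without y' make up ∂F/∂x and the coefficient of y' is ∂F/∂y:
  ∂F/∂x = 3x^2,
  ∂F/∂y = -3y^2.

Since d/dx[F] = ∂F/∂x + (∂F/∂y)·y' = 0, solve for y':
  (∂F/∂y)·y' = -∂F/∂x
  dy/dx = -(∂F/∂x)/(∂F/∂y) = -(3x^2)/(-3y^2) = x^2/y^2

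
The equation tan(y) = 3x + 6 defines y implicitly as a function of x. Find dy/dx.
Differentiate the relation implicitly: treat y = y(x) and apply the chain rule, so every y-derivative picks up a y' = dy/dx factor.

With everything moved to the left-hand side, differentiate term by term:
  d/dx[-3x] = -3
  d/dx[tan(y)] = y'(tan(y)^2 + 1)
  d/dx[-6] = 0

Separating the contributions that come from x directly and those that come through y:
  without y':      -3
  multiplying y':  tan(y)^2 + 1

so (-3) + (tan(y)^2 + 1)·y' = 0, and therefore
  dy/dx = -(-3)/(tan(y)^2 + 1) = 3cos(y)^2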